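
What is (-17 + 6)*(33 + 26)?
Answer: -649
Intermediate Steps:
(-17 + 6)*(33 + 26) = -11*59 = -649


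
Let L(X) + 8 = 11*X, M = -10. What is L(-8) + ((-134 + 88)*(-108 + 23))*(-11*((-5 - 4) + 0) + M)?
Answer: 347894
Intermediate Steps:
L(X) = -8 + 11*X
L(-8) + ((-134 + 88)*(-108 + 23))*(-11*((-5 - 4) + 0) + M) = (-8 + 11*(-8)) + ((-134 + 88)*(-108 + 23))*(-11*((-5 - 4) + 0) - 10) = (-8 - 88) + (-46*(-85))*(-11*(-9 + 0) - 10) = -96 + 3910*(-11*(-9) - 10) = -96 + 3910*(99 - 10) = -96 + 3910*89 = -96 + 347990 = 347894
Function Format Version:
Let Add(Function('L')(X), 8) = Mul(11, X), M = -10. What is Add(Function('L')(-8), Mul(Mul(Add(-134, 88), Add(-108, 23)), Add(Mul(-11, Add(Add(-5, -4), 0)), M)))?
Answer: 347894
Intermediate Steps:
Function('L')(X) = Add(-8, Mul(11, X))
Add(Function('L')(-8), Mul(Mul(Add(-134, 88), Add(-108, 23)), Add(Mul(-11, Add(Add(-5, -4), 0)), M))) = Add(Add(-8, Mul(11, -8)), Mul(Mul(Add(-134, 88), Add(-108, 23)), Add(Mul(-11, Add(Add(-5, -4), 0)), -10))) = Add(Add(-8, -88), Mul(Mul(-46, -85), Add(Mul(-11, Add(-9, 0)), -10))) = Add(-96, Mul(3910, Add(Mul(-11, -9), -10))) = Add(-96, Mul(3910, Add(99, -10))) = Add(-96, Mul(3910, 89)) = Add(-96, 347990) = 347894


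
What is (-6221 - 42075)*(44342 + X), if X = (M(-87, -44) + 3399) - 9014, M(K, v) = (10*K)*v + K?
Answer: -3714928320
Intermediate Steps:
M(K, v) = K + 10*K*v (M(K, v) = 10*K*v + K = K + 10*K*v)
X = 32578 (X = (-87*(1 + 10*(-44)) + 3399) - 9014 = (-87*(1 - 440) + 3399) - 9014 = (-87*(-439) + 3399) - 9014 = (38193 + 3399) - 9014 = 41592 - 9014 = 32578)
(-6221 - 42075)*(44342 + X) = (-6221 - 42075)*(44342 + 32578) = -48296*76920 = -3714928320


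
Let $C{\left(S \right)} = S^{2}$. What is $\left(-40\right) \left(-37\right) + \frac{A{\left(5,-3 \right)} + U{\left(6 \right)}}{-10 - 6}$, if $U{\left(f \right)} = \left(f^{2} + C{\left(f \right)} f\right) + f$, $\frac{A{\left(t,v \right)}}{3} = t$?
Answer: $\frac{23407}{16} \approx 1462.9$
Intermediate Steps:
$A{\left(t,v \right)} = 3 t$
$U{\left(f \right)} = f + f^{2} + f^{3}$ ($U{\left(f \right)} = \left(f^{2} + f^{2} f\right) + f = \left(f^{2} + f^{3}\right) + f = f + f^{2} + f^{3}$)
$\left(-40\right) \left(-37\right) + \frac{A{\left(5,-3 \right)} + U{\left(6 \right)}}{-10 - 6} = \left(-40\right) \left(-37\right) + \frac{3 \cdot 5 + 6 \left(1 + 6 + 6^{2}\right)}{-10 - 6} = 1480 + \frac{15 + 6 \left(1 + 6 + 36\right)}{-16} = 1480 + \left(15 + 6 \cdot 43\right) \left(- \frac{1}{16}\right) = 1480 + \left(15 + 258\right) \left(- \frac{1}{16}\right) = 1480 + 273 \left(- \frac{1}{16}\right) = 1480 - \frac{273}{16} = \frac{23407}{16}$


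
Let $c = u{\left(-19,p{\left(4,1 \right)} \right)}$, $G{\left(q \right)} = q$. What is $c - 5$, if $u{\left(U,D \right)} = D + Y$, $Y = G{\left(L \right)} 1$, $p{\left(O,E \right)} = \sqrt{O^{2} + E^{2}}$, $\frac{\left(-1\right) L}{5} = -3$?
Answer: $10 + \sqrt{17} \approx 14.123$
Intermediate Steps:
$L = 15$ ($L = \left(-5\right) \left(-3\right) = 15$)
$p{\left(O,E \right)} = \sqrt{E^{2} + O^{2}}$
$Y = 15$ ($Y = 15 \cdot 1 = 15$)
$u{\left(U,D \right)} = 15 + D$ ($u{\left(U,D \right)} = D + 15 = 15 + D$)
$c = 15 + \sqrt{17}$ ($c = 15 + \sqrt{1^{2} + 4^{2}} = 15 + \sqrt{1 + 16} = 15 + \sqrt{17} \approx 19.123$)
$c - 5 = \left(15 + \sqrt{17}\right) - 5 = 10 + \sqrt{17}$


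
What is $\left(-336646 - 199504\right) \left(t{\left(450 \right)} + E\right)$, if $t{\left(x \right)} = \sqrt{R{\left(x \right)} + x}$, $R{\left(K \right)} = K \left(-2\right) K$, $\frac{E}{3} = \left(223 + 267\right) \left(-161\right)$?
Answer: $126890620500 - 8042250 i \sqrt{1798} \approx 1.2689 \cdot 10^{11} - 3.4101 \cdot 10^{8} i$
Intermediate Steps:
$E = -236670$ ($E = 3 \left(223 + 267\right) \left(-161\right) = 3 \cdot 490 \left(-161\right) = 3 \left(-78890\right) = -236670$)
$R{\left(K \right)} = - 2 K^{2}$ ($R{\left(K \right)} = - 2 K K = - 2 K^{2}$)
$t{\left(x \right)} = \sqrt{x - 2 x^{2}}$ ($t{\left(x \right)} = \sqrt{- 2 x^{2} + x} = \sqrt{x - 2 x^{2}}$)
$\left(-336646 - 199504\right) \left(t{\left(450 \right)} + E\right) = \left(-336646 - 199504\right) \left(\sqrt{450 \left(1 - 900\right)} - 236670\right) = - 536150 \left(\sqrt{450 \left(1 - 900\right)} - 236670\right) = - 536150 \left(\sqrt{450 \left(-899\right)} - 236670\right) = - 536150 \left(\sqrt{-404550} - 236670\right) = - 536150 \left(15 i \sqrt{1798} - 236670\right) = - 536150 \left(-236670 + 15 i \sqrt{1798}\right) = 126890620500 - 8042250 i \sqrt{1798}$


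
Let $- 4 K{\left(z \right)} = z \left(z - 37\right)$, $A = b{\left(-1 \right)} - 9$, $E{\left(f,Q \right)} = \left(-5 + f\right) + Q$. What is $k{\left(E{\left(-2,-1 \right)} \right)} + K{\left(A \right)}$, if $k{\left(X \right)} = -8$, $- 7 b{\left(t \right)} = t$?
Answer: $- \frac{10735}{98} \approx -109.54$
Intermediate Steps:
$b{\left(t \right)} = - \frac{t}{7}$
$E{\left(f,Q \right)} = -5 + Q + f$
$A = - \frac{62}{7}$ ($A = \left(- \frac{1}{7}\right) \left(-1\right) - 9 = \frac{1}{7} - 9 = - \frac{62}{7} \approx -8.8571$)
$K{\left(z \right)} = - \frac{z \left(-37 + z\right)}{4}$ ($K{\left(z \right)} = - \frac{z \left(z - 37\right)}{4} = - \frac{z \left(-37 + z\right)}{4}$)
$k{\left(E{\left(-2,-1 \right)} \right)} + K{\left(A \right)} = -8 + \frac{1}{4} \left(- \frac{62}{7}\right) \left(37 - - \frac{62}{7}\right) = -8 + \frac{1}{4} \left(- \frac{62}{7}\right) \left(37 + \frac{62}{7}\right) = -8 + \frac{1}{4} \left(- \frac{62}{7}\right) \frac{321}{7} = -8 - \frac{9951}{98} = - \frac{10735}{98}$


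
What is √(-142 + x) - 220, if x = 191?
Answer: -213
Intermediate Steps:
√(-142 + x) - 220 = √(-142 + 191) - 220 = √49 - 220 = 7 - 220 = -213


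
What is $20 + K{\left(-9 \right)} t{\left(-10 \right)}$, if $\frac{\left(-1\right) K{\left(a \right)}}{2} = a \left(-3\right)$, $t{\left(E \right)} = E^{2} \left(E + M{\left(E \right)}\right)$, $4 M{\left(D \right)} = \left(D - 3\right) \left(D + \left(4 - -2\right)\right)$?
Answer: $-16180$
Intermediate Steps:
$M{\left(D \right)} = \frac{\left(-3 + D\right) \left(6 + D\right)}{4}$ ($M{\left(D \right)} = \frac{\left(D - 3\right) \left(D + \left(4 - -2\right)\right)}{4} = \frac{\left(-3 + D\right) \left(D + \left(4 + 2\right)\right)}{4} = \frac{\left(-3 + D\right) \left(D + 6\right)}{4} = \frac{\left(-3 + D\right) \left(6 + D\right)}{4}$)
$t{\left(E \right)} = E^{2} \left(- \frac{9}{2} + \frac{E^{2}}{4} + \frac{7 E}{4}\right)$ ($t{\left(E \right)} = E^{2} \left(E + \left(- \frac{9}{2} + \frac{E^{2}}{4} + \frac{3 E}{4}\right)\right) = E^{2} \left(- \frac{9}{2} + \frac{E^{2}}{4} + \frac{7 E}{4}\right)$)
$K{\left(a \right)} = 6 a$ ($K{\left(a \right)} = - 2 a \left(-3\right) = - 2 \left(- 3 a\right) = 6 a$)
$20 + K{\left(-9 \right)} t{\left(-10 \right)} = 20 + 6 \left(-9\right) \frac{\left(-10\right)^{2} \left(-18 + \left(-10\right)^{2} + 7 \left(-10\right)\right)}{4} = 20 - 54 \cdot \frac{1}{4} \cdot 100 \left(-18 + 100 - 70\right) = 20 - 54 \cdot \frac{1}{4} \cdot 100 \cdot 12 = 20 - 16200 = -16180$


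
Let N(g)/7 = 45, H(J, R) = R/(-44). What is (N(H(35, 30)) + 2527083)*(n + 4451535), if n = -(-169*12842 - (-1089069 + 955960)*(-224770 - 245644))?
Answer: 158273141227058682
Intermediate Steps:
H(J, R) = -R/44 (H(J, R) = R*(-1/44) = -R/44)
N(g) = 315 (N(g) = 7*45 = 315)
n = 62618507424 (n = -(-2170298 - (-133109)*(-470414)) = -(-2170298 - 1*62616337126) = -(-2170298 - 62616337126) = -1*(-62618507424) = 62618507424)
(N(H(35, 30)) + 2527083)*(n + 4451535) = (315 + 2527083)*(62618507424 + 4451535) = 2527398*62622958959 = 158273141227058682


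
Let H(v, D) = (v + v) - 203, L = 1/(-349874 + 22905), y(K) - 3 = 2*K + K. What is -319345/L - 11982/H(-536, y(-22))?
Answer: 44376764008619/425 ≈ 1.0442e+11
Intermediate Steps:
y(K) = 3 + 3*K (y(K) = 3 + (2*K + K) = 3 + 3*K)
L = -1/326969 (L = 1/(-326969) = -1/326969 ≈ -3.0584e-6)
H(v, D) = -203 + 2*v (H(v, D) = 2*v - 203 = -203 + 2*v)
-319345/L - 11982/H(-536, y(-22)) = -319345/(-1/326969) - 11982/(-203 + 2*(-536)) = -319345*(-326969) - 11982/(-203 - 1072) = 104415915305 - 11982/(-1275) = 104415915305 - 11982*(-1/1275) = 104415915305 + 3994/425 = 44376764008619/425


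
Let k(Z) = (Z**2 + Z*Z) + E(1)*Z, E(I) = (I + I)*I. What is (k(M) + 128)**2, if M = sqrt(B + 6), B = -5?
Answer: 17424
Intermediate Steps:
E(I) = 2*I**2 (E(I) = (2*I)*I = 2*I**2)
M = 1 (M = sqrt(-5 + 6) = sqrt(1) = 1)
k(Z) = 2*Z + 2*Z**2 (k(Z) = (Z**2 + Z*Z) + (2*1**2)*Z = (Z**2 + Z**2) + (2*1)*Z = 2*Z**2 + 2*Z = 2*Z + 2*Z**2)
(k(M) + 128)**2 = (2*1*(1 + 1) + 128)**2 = (2*1*2 + 128)**2 = (4 + 128)**2 = 132**2 = 17424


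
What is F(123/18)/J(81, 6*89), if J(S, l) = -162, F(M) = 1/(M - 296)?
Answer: 1/46845 ≈ 2.1347e-5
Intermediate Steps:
F(M) = 1/(-296 + M)
F(123/18)/J(81, 6*89) = 1/(-296 + 123/18*(-162)) = -1/162/(-296 + 123*(1/18)) = -1/162/(-296 + 41/6) = -1/162/(-1735/6) = -6/1735*(-1/162) = 1/46845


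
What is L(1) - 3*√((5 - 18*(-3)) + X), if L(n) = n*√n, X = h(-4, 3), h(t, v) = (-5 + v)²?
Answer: 1 - 9*√7 ≈ -22.812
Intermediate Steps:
X = 4 (X = (-5 + 3)² = (-2)² = 4)
L(n) = n^(3/2)
L(1) - 3*√((5 - 18*(-3)) + X) = 1^(3/2) - 3*√((5 - 18*(-3)) + 4) = 1 - 3*√((5 - 3*(-18)) + 4) = 1 - 3*√((5 + 54) + 4) = 1 - 3*√(59 + 4) = 1 - 9*√7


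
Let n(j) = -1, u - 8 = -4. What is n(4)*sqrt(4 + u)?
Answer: -2*sqrt(2) ≈ -2.8284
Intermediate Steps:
u = 4 (u = 8 - 4 = 4)
n(4)*sqrt(4 + u) = -sqrt(4 + 4) = -sqrt(8) = -2*sqrt(2)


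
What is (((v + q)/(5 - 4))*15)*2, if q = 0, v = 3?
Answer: 90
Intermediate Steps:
(((v + q)/(5 - 4))*15)*2 = (((3 + 0)/(5 - 4))*15)*2 = ((3/1)*15)*2 = ((3*1)*15)*2 = (3*15)*2 = 45*2 = 90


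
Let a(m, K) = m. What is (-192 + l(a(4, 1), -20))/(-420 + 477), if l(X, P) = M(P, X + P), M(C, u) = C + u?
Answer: -4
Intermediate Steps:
l(X, P) = X + 2*P (l(X, P) = P + (X + P) = P + (P + X) = X + 2*P)
(-192 + l(a(4, 1), -20))/(-420 + 477) = (-192 + (4 + 2*(-20)))/(-420 + 477) = (-192 + (4 - 40))/57 = (-192 - 36)*(1/57) = -228*1/57 = -4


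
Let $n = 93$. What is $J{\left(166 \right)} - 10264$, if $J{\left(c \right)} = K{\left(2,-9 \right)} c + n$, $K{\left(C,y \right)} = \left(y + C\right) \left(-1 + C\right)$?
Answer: $-11333$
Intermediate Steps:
$K{\left(C,y \right)} = \left(-1 + C\right) \left(C + y\right)$ ($K{\left(C,y \right)} = \left(C + y\right) \left(-1 + C\right) = \left(-1 + C\right) \left(C + y\right)$)
$J{\left(c \right)} = 93 - 7 c$ ($J{\left(c \right)} = \left(2^{2} - 2 - -9 + 2 \left(-9\right)\right) c + 93 = \left(4 - 2 + 9 - 18\right) c + 93 = - 7 c + 93 = 93 - 7 c$)
$J{\left(166 \right)} - 10264 = \left(93 - 1162\right) - 10264 = -1069 - 10264 = -11333$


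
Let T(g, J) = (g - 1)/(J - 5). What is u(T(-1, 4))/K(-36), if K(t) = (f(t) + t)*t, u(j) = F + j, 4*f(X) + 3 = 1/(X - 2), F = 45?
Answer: 1786/50283 ≈ 0.035519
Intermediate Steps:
f(X) = -¾ + 1/(4*(-2 + X)) (f(X) = -¾ + 1/(4*(X - 2)) = -¾ + 1/(4*(-2 + X)))
T(g, J) = (-1 + g)/(-5 + J)
u(j) = 45 + j
K(t) = t*(t + (7 - 3*t)/(4*(-2 + t))) (K(t) = ((7 - 3*t)/(4*(-2 + t)) + t)*t = (t + (7 - 3*t)/(4*(-2 + t)))*t = t*(t + (7 - 3*t)/(4*(-2 + t))))
u(T(-1, 4))/K(-36) = (45 + (-1 - 1)/(-5 + 4))/(((¼)*(-36)*(7 - 11*(-36) + 4*(-36)²)/(-2 - 36))) = (45 - 2/(-1))/(((¼)*(-36)*(7 + 396 + 4*1296)/(-38))) = (45 - 1*(-2))/(((¼)*(-36)*(-1/38)*(7 + 396 + 5184))) = (45 + 2)/(((¼)*(-36)*(-1/38)*5587)) = 47/(50283/38) = 47*(38/50283) = 1786/50283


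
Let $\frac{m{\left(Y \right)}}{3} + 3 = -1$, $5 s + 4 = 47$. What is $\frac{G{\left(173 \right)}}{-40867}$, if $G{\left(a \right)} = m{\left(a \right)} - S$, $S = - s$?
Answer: $\frac{17}{204335} \approx 8.3197 \cdot 10^{-5}$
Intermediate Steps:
$s = \frac{43}{5}$ ($s = - \frac{4}{5} + \frac{1}{5} \cdot 47 = - \frac{4}{5} + \frac{47}{5} = \frac{43}{5} \approx 8.6$)
$m{\left(Y \right)} = -12$ ($m{\left(Y \right)} = -9 + 3 \left(-1\right) = -9 - 3 = -12$)
$S = - \frac{43}{5}$ ($S = \left(-1\right) \frac{43}{5} = - \frac{43}{5} \approx -8.6$)
$G{\left(a \right)} = - \frac{17}{5}$ ($G{\left(a \right)} = -12 - - \frac{43}{5} = -12 + \frac{43}{5} = - \frac{17}{5}$)
$\frac{G{\left(173 \right)}}{-40867} = - \frac{17}{5 \left(-40867\right)} = \left(- \frac{17}{5}\right) \left(- \frac{1}{40867}\right) = \frac{17}{204335}$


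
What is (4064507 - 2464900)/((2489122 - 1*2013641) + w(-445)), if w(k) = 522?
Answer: 1599607/476003 ≈ 3.3605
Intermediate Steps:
(4064507 - 2464900)/((2489122 - 1*2013641) + w(-445)) = (4064507 - 2464900)/((2489122 - 1*2013641) + 522) = 1599607/((2489122 - 2013641) + 522) = 1599607/(475481 + 522) = 1599607/476003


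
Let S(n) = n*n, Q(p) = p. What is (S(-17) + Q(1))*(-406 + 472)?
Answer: 19140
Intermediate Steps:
S(n) = n²
(S(-17) + Q(1))*(-406 + 472) = ((-17)² + 1)*(-406 + 472) = (289 + 1)*66 = 290*66 = 19140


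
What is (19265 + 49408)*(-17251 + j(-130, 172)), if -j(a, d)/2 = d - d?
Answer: -1184677923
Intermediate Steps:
j(a, d) = 0 (j(a, d) = -2*(d - d) = -2*0 = 0)
(19265 + 49408)*(-17251 + j(-130, 172)) = (19265 + 49408)*(-17251 + 0) = 68673*(-17251) = -1184677923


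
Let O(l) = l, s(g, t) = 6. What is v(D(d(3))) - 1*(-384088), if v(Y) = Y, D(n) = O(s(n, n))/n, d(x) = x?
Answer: 384090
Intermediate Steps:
D(n) = 6/n
v(D(d(3))) - 1*(-384088) = 6/3 - 1*(-384088) = 6*(⅓) + 384088 = 2 + 384088 = 384090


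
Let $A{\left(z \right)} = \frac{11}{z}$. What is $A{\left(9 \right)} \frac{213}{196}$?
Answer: $\frac{781}{588} \approx 1.3282$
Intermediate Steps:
$A{\left(9 \right)} \frac{213}{196} = \frac{11}{9} \cdot \frac{213}{196} = \frac{781}{588}$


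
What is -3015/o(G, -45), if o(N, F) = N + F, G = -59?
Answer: 3015/104 ≈ 28.990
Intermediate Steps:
o(N, F) = F + N
-3015/o(G, -45) = -3015/(-45 - 59) = -3015/(-104) = -3015*(-1/104) = 3015/104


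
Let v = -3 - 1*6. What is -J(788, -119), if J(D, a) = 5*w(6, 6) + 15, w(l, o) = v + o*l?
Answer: -150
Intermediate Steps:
v = -9 (v = -3 - 6 = -9)
w(l, o) = -9 + l*o (w(l, o) = -9 + o*l = -9 + l*o)
J(D, a) = 150 (J(D, a) = 5*(-9 + 6*6) + 15 = 5*(-9 + 36) + 15 = 5*27 + 15 = 135 + 15 = 150)
-J(788, -119) = -1*150 = -150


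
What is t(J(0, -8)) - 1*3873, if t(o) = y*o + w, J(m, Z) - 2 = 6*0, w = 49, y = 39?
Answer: -3746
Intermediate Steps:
J(m, Z) = 2 (J(m, Z) = 2 + 6*0 = 2 + 0 = 2)
t(o) = 49 + 39*o (t(o) = 39*o + 49 = 49 + 39*o)
t(J(0, -8)) - 1*3873 = (49 + 39*2) - 1*3873 = (49 + 78) - 3873 = 127 - 3873 = -3746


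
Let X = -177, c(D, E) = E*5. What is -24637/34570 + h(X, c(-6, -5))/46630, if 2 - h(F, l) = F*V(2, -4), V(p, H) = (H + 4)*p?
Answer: -114875417/161199910 ≈ -0.71263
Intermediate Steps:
c(D, E) = 5*E
V(p, H) = p*(4 + H) (V(p, H) = (4 + H)*p = p*(4 + H))
h(F, l) = 2 (h(F, l) = 2 - F*2*(4 - 4) = 2 - F*2*0 = 2 - F*0 = 2 - 1*0 = 2 + 0 = 2)
-24637/34570 + h(X, c(-6, -5))/46630 = -24637/34570 + 2/46630 = -24637*1/34570 + 2*(1/46630) = -24637/34570 + 1/23315 = -114875417/161199910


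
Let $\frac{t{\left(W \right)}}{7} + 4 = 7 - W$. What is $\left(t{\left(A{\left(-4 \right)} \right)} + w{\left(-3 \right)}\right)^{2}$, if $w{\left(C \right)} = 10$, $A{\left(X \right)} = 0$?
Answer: $961$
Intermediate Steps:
$t{\left(W \right)} = 21 - 7 W$ ($t{\left(W \right)} = -28 + 7 \left(7 - W\right) = -28 - \left(-49 + 7 W\right) = 21 - 7 W$)
$\left(t{\left(A{\left(-4 \right)} \right)} + w{\left(-3 \right)}\right)^{2} = \left(\left(21 - 0\right) + 10\right)^{2} = \left(\left(21 + 0\right) + 10\right)^{2} = \left(21 + 10\right)^{2} = 31^{2} = 961$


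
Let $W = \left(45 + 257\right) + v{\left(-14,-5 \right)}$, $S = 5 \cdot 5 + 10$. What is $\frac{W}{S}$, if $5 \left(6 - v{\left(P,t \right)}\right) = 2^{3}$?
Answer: $\frac{1532}{175} \approx 8.7543$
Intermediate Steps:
$v{\left(P,t \right)} = \frac{22}{5}$ ($v{\left(P,t \right)} = 6 - \frac{2^{3}}{5} = 6 - \frac{8}{5} = \frac{22}{5}$)
$S = 35$ ($S = 25 + 10 = 35$)
$W = \frac{1532}{5}$ ($W = \left(45 + 257\right) + \frac{22}{5} = 302 + \frac{22}{5} = \frac{1532}{5} \approx 306.4$)
$\frac{W}{S} = \frac{1532}{5 \cdot 35} = \frac{1532}{5} \cdot \frac{1}{35} = \frac{1532}{175}$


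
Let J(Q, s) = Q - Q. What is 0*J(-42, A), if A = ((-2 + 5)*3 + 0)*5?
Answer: 0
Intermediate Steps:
A = 45 (A = (3*3 + 0)*5 = (9 + 0)*5 = 9*5 = 45)
J(Q, s) = 0
0*J(-42, A) = 0*0 = 0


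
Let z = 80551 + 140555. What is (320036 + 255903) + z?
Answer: 797045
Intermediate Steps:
z = 221106
(320036 + 255903) + z = (320036 + 255903) + 221106 = 575939 + 221106 = 797045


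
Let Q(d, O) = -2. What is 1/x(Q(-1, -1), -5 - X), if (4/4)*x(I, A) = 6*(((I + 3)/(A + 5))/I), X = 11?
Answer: 11/3 ≈ 3.6667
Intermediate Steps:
x(I, A) = 6*(3 + I)/(I*(5 + A)) (x(I, A) = 6*(((I + 3)/(A + 5))/I) = 6*(((3 + I)/(5 + A))/I) = 6*((3 + I)/(I*(5 + A))) = 6*(3 + I)/(I*(5 + A)))
1/x(Q(-1, -1), -5 - X) = 1/(6*(3 - 2)/(-2*(5 + (-5 - 1*11)))) = 1/(6*(-1/2)*1/(5 + (-5 - 11))) = 1/(6*(-1/2)*1/(5 - 16)) = 1/(6*(-1/2)*1/(-11)) = 1/(6*(-1/2)*(-1/11)*1) = 1/(3/11) = 11/3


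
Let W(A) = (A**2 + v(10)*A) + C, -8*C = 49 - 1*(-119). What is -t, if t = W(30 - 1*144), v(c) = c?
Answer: -11835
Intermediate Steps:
C = -21 (C = -(49 - 1*(-119))/8 = -(49 + 119)/8 = -1/8*168 = -21)
W(A) = -21 + A**2 + 10*A (W(A) = (A**2 + 10*A) - 21 = -21 + A**2 + 10*A)
t = 11835 (t = -21 + (30 - 1*144)**2 + 10*(30 - 1*144) = -21 + (30 - 144)**2 + 10*(30 - 144) = -21 + (-114)**2 + 10*(-114) = -21 + 12996 - 1140 = 11835)
-t = -1*11835 = -11835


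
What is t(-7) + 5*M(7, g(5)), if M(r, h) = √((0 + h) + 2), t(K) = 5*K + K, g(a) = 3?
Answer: -42 + 5*√5 ≈ -30.820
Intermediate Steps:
t(K) = 6*K
M(r, h) = √(2 + h) (M(r, h) = √(h + 2) = √(2 + h))
t(-7) + 5*M(7, g(5)) = 6*(-7) + 5*√(2 + 3) = -42 + 5*√5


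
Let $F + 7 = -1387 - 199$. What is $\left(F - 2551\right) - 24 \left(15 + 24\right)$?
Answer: $-5080$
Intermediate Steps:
$F = -1593$ ($F = -7 - 1586 = -1593$)
$\left(F - 2551\right) - 24 \left(15 + 24\right) = \left(-1593 - 2551\right) - 24 \left(15 + 24\right) = -4144 - 936 = -5080$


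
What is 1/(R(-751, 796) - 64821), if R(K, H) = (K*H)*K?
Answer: 1/448879975 ≈ 2.2278e-9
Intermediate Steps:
R(K, H) = H*K**2 (R(K, H) = (H*K)*K = H*K**2)
1/(R(-751, 796) - 64821) = 1/(796*(-751)**2 - 64821) = 1/(796*564001 - 64821) = 1/(448944796 - 64821) = 1/448879975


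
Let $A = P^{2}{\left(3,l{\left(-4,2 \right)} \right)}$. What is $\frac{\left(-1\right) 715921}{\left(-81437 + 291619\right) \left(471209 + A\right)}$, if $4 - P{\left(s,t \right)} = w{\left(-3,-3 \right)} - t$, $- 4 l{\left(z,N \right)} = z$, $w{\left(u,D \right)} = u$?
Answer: $- \frac{715921}{99053101686} \approx -7.2276 \cdot 10^{-6}$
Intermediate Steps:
$l{\left(z,N \right)} = - \frac{z}{4}$
$P{\left(s,t \right)} = 7 + t$ ($P{\left(s,t \right)} = 4 - \left(-3 - t\right) = 4 + \left(3 + t\right) = 7 + t$)
$A = 64$ ($A = \left(7 - -1\right)^{2} = \left(7 + 1\right)^{2} = 8^{2} = 64$)
$\frac{\left(-1\right) 715921}{\left(-81437 + 291619\right) \left(471209 + A\right)} = \frac{\left(-1\right) 715921}{\left(-81437 + 291619\right) \left(471209 + 64\right)} = - \frac{715921}{210182 \cdot 471273} = - \frac{715921}{99053101686}$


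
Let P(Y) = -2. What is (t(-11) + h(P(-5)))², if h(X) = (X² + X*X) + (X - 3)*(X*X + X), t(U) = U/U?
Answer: 1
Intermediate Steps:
t(U) = 1
h(X) = 2*X² + (-3 + X)*(X + X²) (h(X) = (X² + X²) + (-3 + X)*(X² + X) = 2*X² + (-3 + X)*(X + X²))
(t(-11) + h(P(-5)))² = (1 - 2*(-3 + (-2)²))² = (1 - 2*(-3 + 4))² = (1 - 2*1)² = (1 - 2)² = (-1)² = 1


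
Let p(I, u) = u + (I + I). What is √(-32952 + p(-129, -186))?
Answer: 22*I*√69 ≈ 182.75*I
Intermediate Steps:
p(I, u) = u + 2*I
√(-32952 + p(-129, -186)) = √(-32952 + (-186 + 2*(-129))) = √(-32952 + (-186 - 258)) = √(-32952 - 444) = √(-33396) = 22*I*√69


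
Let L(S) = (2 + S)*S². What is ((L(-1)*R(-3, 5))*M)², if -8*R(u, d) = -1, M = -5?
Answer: 25/64 ≈ 0.39063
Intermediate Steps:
R(u, d) = ⅛ (R(u, d) = -⅛*(-1) = ⅛)
L(S) = S²*(2 + S)
((L(-1)*R(-3, 5))*M)² = ((((-1)²*(2 - 1))*(⅛))*(-5))² = (((1*1)*(⅛))*(-5))² = ((1*(⅛))*(-5))² = ((⅛)*(-5))² = (-5/8)² = 25/64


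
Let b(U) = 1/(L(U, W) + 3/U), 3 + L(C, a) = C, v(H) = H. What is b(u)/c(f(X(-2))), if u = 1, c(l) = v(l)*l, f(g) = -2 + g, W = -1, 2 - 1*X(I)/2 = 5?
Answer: 1/64 ≈ 0.015625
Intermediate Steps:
X(I) = -6 (X(I) = 4 - 2*5 = 4 - 10 = -6)
L(C, a) = -3 + C
c(l) = l² (c(l) = l*l = l²)
b(U) = 1/(-3 + U + 3/U) (b(U) = 1/((-3 + U) + 3/U) = 1/(-3 + U + 3/U))
b(u)/c(f(X(-2))) = (1/(3 + 1*(-3 + 1)))/((-2 - 6)²) = (1/(3 + 1*(-2)))/((-8)²) = (1/(3 - 2))/64 = (1/1)*(1/64) = (1*1)*(1/64) = 1*(1/64) = 1/64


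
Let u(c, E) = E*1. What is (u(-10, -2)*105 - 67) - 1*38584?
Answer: -38861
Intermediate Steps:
u(c, E) = E
(u(-10, -2)*105 - 67) - 1*38584 = (-2*105 - 67) - 1*38584 = (-210 - 67) - 38584 = -277 - 38584 = -38861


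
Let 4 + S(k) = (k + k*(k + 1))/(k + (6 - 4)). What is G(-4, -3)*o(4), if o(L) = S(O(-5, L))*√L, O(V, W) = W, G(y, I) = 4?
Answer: 0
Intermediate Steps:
S(k) = -4 + (k + k*(1 + k))/(2 + k) (S(k) = -4 + (k + k*(k + 1))/(k + (6 - 4)) = -4 + (k + k*(1 + k))/(k + 2) = -4 + (k + k*(1 + k))/(2 + k))
o(L) = √L*(-4 + L) (o(L) = (-4 + L)*√L = √L*(-4 + L))
G(-4, -3)*o(4) = 4*(√4*(-4 + 4)) = 4*(2*0) = 4*0 = 0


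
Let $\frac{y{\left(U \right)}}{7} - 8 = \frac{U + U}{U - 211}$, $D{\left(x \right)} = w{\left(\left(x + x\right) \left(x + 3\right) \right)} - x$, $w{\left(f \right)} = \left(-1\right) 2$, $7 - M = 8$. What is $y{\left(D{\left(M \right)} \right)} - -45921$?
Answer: $\frac{4873569}{106} \approx 45977.0$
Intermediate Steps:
$M = -1$ ($M = 7 - 8 = -1$)
$w{\left(f \right)} = -2$
$D{\left(x \right)} = -2 - x$
$y{\left(U \right)} = 56 + \frac{14 U}{-211 + U}$ ($y{\left(U \right)} = 56 + 7 \frac{U + U}{U - 211} = 56 + 7 \frac{2 U}{-211 + U} = 56 + \frac{14 U}{-211 + U}$)
$y{\left(D{\left(M \right)} \right)} - -45921 = \frac{14 \left(-844 + 5 \left(-2 - -1\right)\right)}{-211 - 1} - -45921 = \frac{14 \left(-844 + 5 \left(-2 + 1\right)\right)}{-211 + \left(-2 + 1\right)} + 45921 = \frac{14 \left(-844 + 5 \left(-1\right)\right)}{-211 - 1} + 45921 = \frac{14 \left(-844 - 5\right)}{-212} + 45921 = 14 \left(- \frac{1}{212}\right) \left(-849\right) + 45921 = \frac{5943}{106} + 45921 = \frac{4873569}{106}$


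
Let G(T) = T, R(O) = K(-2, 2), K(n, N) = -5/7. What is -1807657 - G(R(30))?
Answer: -12653594/7 ≈ -1.8077e+6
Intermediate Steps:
K(n, N) = -5/7 (K(n, N) = -5*1/7 = -5/7)
R(O) = -5/7
-1807657 - G(R(30)) = -1807657 - 1*(-5/7) = -1807657 + 5/7 = -12653594/7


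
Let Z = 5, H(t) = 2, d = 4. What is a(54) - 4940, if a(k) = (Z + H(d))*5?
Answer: -4905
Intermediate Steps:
a(k) = 35 (a(k) = (5 + 2)*5 = 7*5 = 35)
a(54) - 4940 = 35 - 4940 = -4905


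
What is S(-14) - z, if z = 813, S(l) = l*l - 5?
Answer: -622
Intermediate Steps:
S(l) = -5 + l² (S(l) = l² - 5 = -5 + l²)
S(-14) - z = (-5 + (-14)²) - 1*813 = (-5 + 196) - 813 = 191 - 813 = -622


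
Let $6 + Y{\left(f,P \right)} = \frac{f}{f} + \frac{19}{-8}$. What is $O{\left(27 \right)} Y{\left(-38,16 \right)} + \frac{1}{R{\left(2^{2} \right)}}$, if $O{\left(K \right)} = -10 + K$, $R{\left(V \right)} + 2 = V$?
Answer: $- \frac{999}{8} \approx -124.88$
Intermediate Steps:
$Y{\left(f,P \right)} = - \frac{59}{8}$ ($Y{\left(f,P \right)} = -6 + \left(\frac{f}{f} + \frac{19}{-8}\right) = -6 + \left(1 + 19 \left(- \frac{1}{8}\right)\right) = -6 + \left(1 - \frac{19}{8}\right) = -6 - \frac{11}{8} = - \frac{59}{8}$)
$R{\left(V \right)} = -2 + V$
$O{\left(27 \right)} Y{\left(-38,16 \right)} + \frac{1}{R{\left(2^{2} \right)}} = \left(-10 + 27\right) \left(- \frac{59}{8}\right) + \frac{1}{-2 + 2^{2}} = 17 \left(- \frac{59}{8}\right) + \frac{1}{-2 + 4} = - \frac{1003}{8} + \frac{1}{2} = - \frac{999}{8}$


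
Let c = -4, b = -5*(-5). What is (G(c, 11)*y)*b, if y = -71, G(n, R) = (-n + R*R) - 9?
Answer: -205900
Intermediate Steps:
b = 25
G(n, R) = -9 + R**2 - n (G(n, R) = (-n + R**2) - 9 = (R**2 - n) - 9 = -9 + R**2 - n)
(G(c, 11)*y)*b = ((-9 + 11**2 - 1*(-4))*(-71))*25 = ((-9 + 121 + 4)*(-71))*25 = (116*(-71))*25 = -8236*25 = -205900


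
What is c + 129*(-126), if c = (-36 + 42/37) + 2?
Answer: -602614/37 ≈ -16287.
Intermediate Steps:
c = -1216/37 (c = (-36 + 42*(1/37)) + 2 = (-36 + 42/37) + 2 = -1290/37 + 2 = -1216/37 ≈ -32.865)
c + 129*(-126) = -1216/37 + 129*(-126) = -1216/37 - 16254 = -602614/37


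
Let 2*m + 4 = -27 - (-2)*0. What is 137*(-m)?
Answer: 4247/2 ≈ 2123.5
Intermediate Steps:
m = -31/2 (m = -2 + (-27 - (-2)*0)/2 = -2 + (-27 - 1*0)/2 = -2 + (-27 + 0)/2 = -2 + (½)*(-27) = -2 - 27/2 = -31/2 ≈ -15.500)
137*(-m) = 137*(-1*(-31/2)) = 137*(31/2) = 4247/2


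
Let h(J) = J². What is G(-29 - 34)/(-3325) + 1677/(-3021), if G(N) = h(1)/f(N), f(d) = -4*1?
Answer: -391247/704900 ≈ -0.55504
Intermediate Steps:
f(d) = -4
G(N) = -¼ (G(N) = 1²/(-4) = 1*(-¼) = -¼)
G(-29 - 34)/(-3325) + 1677/(-3021) = -¼/(-3325) + 1677/(-3021) = -¼*(-1/3325) + 1677*(-1/3021) = 1/13300 - 559/1007 = -391247/704900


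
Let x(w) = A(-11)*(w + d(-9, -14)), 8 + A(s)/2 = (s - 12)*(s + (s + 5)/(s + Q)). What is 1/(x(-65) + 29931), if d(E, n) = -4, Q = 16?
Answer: -5/38439 ≈ -0.00013008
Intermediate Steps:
A(s) = -16 + 2*(-12 + s)*(s + (5 + s)/(16 + s)) (A(s) = -16 + 2*((s - 12)*(s + (s + 5)/(s + 16))) = -16 + 2*((-12 + s)*(s + (5 + s)/(16 + s))) = -16 + 2*(-12 + s)*(s + (5 + s)/(16 + s)))
x(w) = -10904/5 + 2726*w/5 (x(w) = (2*(-188 + (-11)³ - 207*(-11) + 5*(-11)²)/(16 - 11))*(w - 4) = (2*(-188 - 1331 + 2277 + 5*121)/5)*(-4 + w) = (2*(⅕)*(-188 - 1331 + 2277 + 605))*(-4 + w) = (2*(⅕)*1363)*(-4 + w) = 2726*(-4 + w)/5 = -10904/5 + 2726*w/5)
1/(x(-65) + 29931) = 1/((-10904/5 + (2726/5)*(-65)) + 29931) = 1/((-10904/5 - 35438) + 29931) = 1/(-188094/5 + 29931) = 1/(-38439/5) = -5/38439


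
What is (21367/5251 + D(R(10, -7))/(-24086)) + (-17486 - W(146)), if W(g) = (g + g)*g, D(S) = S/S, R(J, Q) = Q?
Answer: -7602944638837/126475586 ≈ -60114.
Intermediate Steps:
D(S) = 1
W(g) = 2*g**2 (W(g) = (2*g)*g = 2*g**2)
(21367/5251 + D(R(10, -7))/(-24086)) + (-17486 - W(146)) = (21367/5251 + 1/(-24086)) + (-17486 - 2*146**2) = (21367*(1/5251) + 1*(-1/24086)) + (-17486 - 2*21316) = (21367/5251 - 1/24086) + (-17486 - 1*42632) = 514640311/126475586 + (-17486 - 42632) = 514640311/126475586 - 60118 = -7602944638837/126475586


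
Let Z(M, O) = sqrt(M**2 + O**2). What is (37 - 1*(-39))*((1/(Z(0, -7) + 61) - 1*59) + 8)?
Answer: -65873/17 ≈ -3874.9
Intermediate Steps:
(37 - 1*(-39))*((1/(Z(0, -7) + 61) - 1*59) + 8) = (37 - 1*(-39))*((1/(sqrt(0**2 + (-7)**2) + 61) - 1*59) + 8) = (37 + 39)*((1/(sqrt(0 + 49) + 61) - 59) + 8) = 76*((1/(sqrt(49) + 61) - 59) + 8) = 76*((1/(7 + 61) - 59) + 8) = 76*((1/68 - 59) + 8) = 76*(-4011/68 + 8) = 76*(-3467/68) = -65873/17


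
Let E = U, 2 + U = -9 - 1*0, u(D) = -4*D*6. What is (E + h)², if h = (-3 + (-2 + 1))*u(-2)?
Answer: 41209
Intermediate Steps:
u(D) = -24*D
U = -11 (U = -2 + (-9 - 1*0) = -2 + (-9 + 0) = -2 - 9 = -11)
E = -11
h = -192 (h = (-3 + (-2 + 1))*(-24*(-2)) = (-3 - 1)*48 = -4*48 = -192)
(E + h)² = (-11 - 192)² = (-203)² = 41209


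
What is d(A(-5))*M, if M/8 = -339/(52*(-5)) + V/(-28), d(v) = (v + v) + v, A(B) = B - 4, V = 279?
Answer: 851148/455 ≈ 1870.7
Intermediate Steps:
A(B) = -4 + B
d(v) = 3*v (d(v) = 2*v + v = 3*v)
M = -31524/455 (M = 8*(-339/(52*(-5)) + 279/(-28)) = 8*(-339/(-260) + 279*(-1/28)) = 8*(-339*(-1/260) - 279/28) = 8*(339/260 - 279/28) = 8*(-7881/910) = -31524/455 ≈ -69.284)
d(A(-5))*M = (3*(-4 - 5))*(-31524/455) = (3*(-9))*(-31524/455) = -27*(-31524/455) = 851148/455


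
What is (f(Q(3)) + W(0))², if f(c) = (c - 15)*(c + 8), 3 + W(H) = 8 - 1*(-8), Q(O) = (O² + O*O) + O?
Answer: 34969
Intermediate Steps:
Q(O) = O + 2*O² (Q(O) = (O² + O²) + O = 2*O² + O = O + 2*O²)
W(H) = 13 (W(H) = -3 + (8 - 1*(-8)) = -3 + (8 + 8) = -3 + 16 = 13)
f(c) = (-15 + c)*(8 + c)
(f(Q(3)) + W(0))² = ((-120 + (3*(1 + 2*3))² - 21*(1 + 2*3)) + 13)² = ((-120 + (3*(1 + 6))² - 21*(1 + 6)) + 13)² = ((-120 + (3*7)² - 21*7) + 13)² = ((-120 + 21² - 7*21) + 13)² = ((-120 + 441 - 147) + 13)² = (174 + 13)² = 187² = 34969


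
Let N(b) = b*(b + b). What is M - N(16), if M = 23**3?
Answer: 11655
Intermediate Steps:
N(b) = 2*b**2 (N(b) = b*(2*b) = 2*b**2)
M = 12167
M - N(16) = 12167 - 2*16**2 = 12167 - 2*256 = 12167 - 1*512 = 12167 - 512 = 11655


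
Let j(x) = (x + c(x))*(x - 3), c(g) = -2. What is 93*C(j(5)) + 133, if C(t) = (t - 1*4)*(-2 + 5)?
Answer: 691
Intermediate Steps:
j(x) = (-3 + x)*(-2 + x) (j(x) = (x - 2)*(x - 3) = (-2 + x)*(-3 + x) = (-3 + x)*(-2 + x))
C(t) = -12 + 3*t (C(t) = (t - 4)*3 = (-4 + t)*3 = -12 + 3*t)
93*C(j(5)) + 133 = 93*(-12 + 3*(6 + 5**2 - 5*5)) + 133 = 93*(-12 + 3*(6 + 25 - 25)) + 133 = 93*(-12 + 3*6) + 133 = 93*(-12 + 18) + 133 = 93*6 + 133 = 558 + 133 = 691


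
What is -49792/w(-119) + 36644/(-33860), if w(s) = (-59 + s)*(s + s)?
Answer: -202396471/89652815 ≈ -2.2576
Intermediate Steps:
w(s) = 2*s*(-59 + s) (w(s) = (-59 + s)*(2*s) = 2*s*(-59 + s))
-49792/w(-119) + 36644/(-33860) = -49792*(-1/(238*(-59 - 119))) + 36644/(-33860) = -49792/(2*(-119)*(-178)) + 36644*(-1/33860) = -49792/42364 - 9161/8465 = -49792*1/42364 - 9161/8465 = -12448/10591 - 9161/8465 = -202396471/89652815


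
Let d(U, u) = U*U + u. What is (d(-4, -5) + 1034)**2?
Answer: 1092025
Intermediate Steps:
d(U, u) = u + U**2 (d(U, u) = U**2 + u = u + U**2)
(d(-4, -5) + 1034)**2 = ((-5 + (-4)**2) + 1034)**2 = ((-5 + 16) + 1034)**2 = (11 + 1034)**2 = 1045**2 = 1092025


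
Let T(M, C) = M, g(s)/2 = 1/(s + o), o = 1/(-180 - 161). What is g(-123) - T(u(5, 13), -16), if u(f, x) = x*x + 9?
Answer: -3733357/20972 ≈ -178.02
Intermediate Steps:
o = -1/341 (o = 1/(-341) = -1/341 ≈ -0.0029326)
u(f, x) = 9 + x² (u(f, x) = x² + 9 = 9 + x²)
g(s) = 2/(-1/341 + s) (g(s) = 2/(s - 1/341) = 2/(-1/341 + s))
g(-123) - T(u(5, 13), -16) = 682/(-1 + 341*(-123)) - (9 + 13²) = 682/(-1 - 41943) - (9 + 169) = 682/(-41944) - 1*178 = 682*(-1/41944) - 178 = -341/20972 - 178 = -3733357/20972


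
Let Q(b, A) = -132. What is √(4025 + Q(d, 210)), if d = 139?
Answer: √3893 ≈ 62.394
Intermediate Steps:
√(4025 + Q(d, 210)) = √(4025 - 132) = √3893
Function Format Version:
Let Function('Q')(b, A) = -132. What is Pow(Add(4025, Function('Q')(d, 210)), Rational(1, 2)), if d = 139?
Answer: Pow(3893, Rational(1, 2)) ≈ 62.394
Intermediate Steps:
Pow(Add(4025, Function('Q')(d, 210)), Rational(1, 2)) = Pow(Add(4025, -132), Rational(1, 2)) = Pow(3893, Rational(1, 2))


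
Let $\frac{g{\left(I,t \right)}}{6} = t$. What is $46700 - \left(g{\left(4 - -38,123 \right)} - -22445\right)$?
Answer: $23517$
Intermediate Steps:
$g{\left(I,t \right)} = 6 t$
$46700 - \left(g{\left(4 - -38,123 \right)} - -22445\right) = 46700 - \left(6 \cdot 123 - -22445\right) = 46700 - \left(738 + 22445\right) = 46700 - 23183 = 23517$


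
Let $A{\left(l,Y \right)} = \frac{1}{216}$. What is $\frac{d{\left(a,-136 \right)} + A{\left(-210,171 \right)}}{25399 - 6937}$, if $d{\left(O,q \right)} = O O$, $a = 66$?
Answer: $\frac{940897}{3987792} \approx 0.23594$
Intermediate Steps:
$A{\left(l,Y \right)} = \frac{1}{216}$
$d{\left(O,q \right)} = O^{2}$
$\frac{d{\left(a,-136 \right)} + A{\left(-210,171 \right)}}{25399 - 6937} = \frac{66^{2} + \frac{1}{216}}{25399 - 6937} = \frac{4356 + \frac{1}{216}}{18462} = \frac{940897}{216} \cdot \frac{1}{18462} = \frac{940897}{3987792}$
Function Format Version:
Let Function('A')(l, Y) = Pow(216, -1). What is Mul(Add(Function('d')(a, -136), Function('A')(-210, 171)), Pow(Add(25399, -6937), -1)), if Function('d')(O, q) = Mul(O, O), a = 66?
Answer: Rational(940897, 3987792) ≈ 0.23594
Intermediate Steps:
Function('A')(l, Y) = Rational(1, 216)
Function('d')(O, q) = Pow(O, 2)
Mul(Add(Function('d')(a, -136), Function('A')(-210, 171)), Pow(Add(25399, -6937), -1)) = Mul(Add(Pow(66, 2), Rational(1, 216)), Pow(Add(25399, -6937), -1)) = Mul(Add(4356, Rational(1, 216)), Pow(18462, -1)) = Mul(Rational(940897, 216), Rational(1, 18462)) = Rational(940897, 3987792)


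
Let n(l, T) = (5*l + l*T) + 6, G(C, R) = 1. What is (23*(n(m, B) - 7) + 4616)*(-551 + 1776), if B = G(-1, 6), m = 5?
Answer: 6471675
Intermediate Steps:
B = 1
n(l, T) = 6 + 5*l + T*l (n(l, T) = (5*l + T*l) + 6 = 6 + 5*l + T*l)
(23*(n(m, B) - 7) + 4616)*(-551 + 1776) = (23*((6 + 5*5 + 1*5) - 7) + 4616)*(-551 + 1776) = (23*((6 + 25 + 5) - 7) + 4616)*1225 = (23*(36 - 7) + 4616)*1225 = (23*29 + 4616)*1225 = (667 + 4616)*1225 = 5283*1225 = 6471675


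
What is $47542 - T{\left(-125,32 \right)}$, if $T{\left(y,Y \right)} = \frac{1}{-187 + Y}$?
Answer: $\frac{7369011}{155} \approx 47542.0$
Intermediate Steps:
$47542 - T{\left(-125,32 \right)} = 47542 - \frac{1}{-187 + 32} = 47542 - \frac{1}{-155} = 47542 - - \frac{1}{155} = 47542 + \frac{1}{155} = \frac{7369011}{155}$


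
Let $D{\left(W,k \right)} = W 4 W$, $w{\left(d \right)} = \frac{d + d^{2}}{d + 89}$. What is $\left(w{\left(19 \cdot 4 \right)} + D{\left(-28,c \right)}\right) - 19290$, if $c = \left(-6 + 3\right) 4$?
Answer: $- \frac{241778}{15} \approx -16119.0$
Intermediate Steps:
$c = -12$ ($c = \left(-3\right) 4 = -12$)
$w{\left(d \right)} = \frac{d + d^{2}}{89 + d}$
$D{\left(W,k \right)} = 4 W^{2}$ ($D{\left(W,k \right)} = 4 W W = 4 W^{2}$)
$\left(w{\left(19 \cdot 4 \right)} + D{\left(-28,c \right)}\right) - 19290 = \left(\frac{19 \cdot 4 \left(1 + 19 \cdot 4\right)}{89 + 19 \cdot 4} + 4 \left(-28\right)^{2}\right) - 19290 = \left(\frac{76 \left(1 + 76\right)}{89 + 76} + 4 \cdot 784\right) - 19290 = \left(76 \cdot \frac{1}{165} \cdot 77 + 3136\right) - 19290 = \left(\frac{532}{15} + 3136\right) - 19290 = \frac{47572}{15} - 19290 = - \frac{241778}{15}$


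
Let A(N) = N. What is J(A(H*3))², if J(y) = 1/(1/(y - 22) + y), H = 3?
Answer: 169/13456 ≈ 0.012559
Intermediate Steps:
J(y) = 1/(y + 1/(-22 + y)) (J(y) = 1/(1/(-22 + y) + y) = 1/(y + 1/(-22 + y)))
J(A(H*3))² = ((-22 + 3*3)/(1 + (3*3)² - 66*3))² = ((-22 + 9)/(1 + 9² - 22*9))² = (-13/(1 + 81 - 198))² = (-13/(-116))² = (-1/116*(-13))² = (13/116)² = 169/13456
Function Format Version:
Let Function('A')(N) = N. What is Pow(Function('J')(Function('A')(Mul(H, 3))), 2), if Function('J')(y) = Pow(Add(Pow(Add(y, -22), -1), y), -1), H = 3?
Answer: Rational(169, 13456) ≈ 0.012559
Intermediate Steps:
Function('J')(y) = Pow(Add(y, Pow(Add(-22, y), -1)), -1) (Function('J')(y) = Pow(Add(Pow(Add(-22, y), -1), y), -1) = Pow(Add(y, Pow(Add(-22, y), -1)), -1))
Pow(Function('J')(Function('A')(Mul(H, 3))), 2) = Pow(Mul(Pow(Add(1, Pow(Mul(3, 3), 2), Mul(-22, Mul(3, 3))), -1), Add(-22, Mul(3, 3))), 2) = Pow(Mul(Pow(Add(1, Pow(9, 2), Mul(-22, 9)), -1), Add(-22, 9)), 2) = Pow(Mul(Pow(Add(1, 81, -198), -1), -13), 2) = Pow(Mul(Pow(-116, -1), -13), 2) = Pow(Mul(Rational(-1, 116), -13), 2) = Pow(Rational(13, 116), 2) = Rational(169, 13456)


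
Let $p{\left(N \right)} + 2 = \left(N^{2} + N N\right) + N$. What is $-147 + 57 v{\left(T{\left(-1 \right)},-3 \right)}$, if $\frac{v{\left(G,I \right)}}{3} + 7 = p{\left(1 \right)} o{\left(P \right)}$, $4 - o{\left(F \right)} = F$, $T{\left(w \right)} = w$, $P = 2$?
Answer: $-1002$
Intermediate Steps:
$o{\left(F \right)} = 4 - F$
$p{\left(N \right)} = -2 + N + 2 N^{2}$ ($p{\left(N \right)} = -2 + \left(\left(N^{2} + N N\right) + N\right) = -2 + \left(\left(N^{2} + N^{2}\right) + N\right) = -2 + \left(2 N^{2} + N\right) = -2 + \left(N + 2 N^{2}\right) = -2 + N + 2 N^{2}$)
$v{\left(G,I \right)} = -15$ ($v{\left(G,I \right)} = -21 + 3 \left(-2 + 1 + 2 \cdot 1^{2}\right) \left(4 - 2\right) = -21 + 3 \left(-2 + 1 + 2 \cdot 1\right) \left(4 - 2\right) = -21 + 3 \left(-2 + 1 + 2\right) 2 = -21 + 3 \cdot 1 \cdot 2 = -21 + 3 \cdot 2 = -21 + 6 = -15$)
$-147 + 57 v{\left(T{\left(-1 \right)},-3 \right)} = -147 + 57 \left(-15\right) = -147 - 855 = -1002$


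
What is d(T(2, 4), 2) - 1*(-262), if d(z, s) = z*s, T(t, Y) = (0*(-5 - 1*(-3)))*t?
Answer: 262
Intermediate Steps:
T(t, Y) = 0 (T(t, Y) = (0*(-5 + 3))*t = (0*(-2))*t = 0*t = 0)
d(z, s) = s*z
d(T(2, 4), 2) - 1*(-262) = 2*0 - 1*(-262) = 0 + 262 = 262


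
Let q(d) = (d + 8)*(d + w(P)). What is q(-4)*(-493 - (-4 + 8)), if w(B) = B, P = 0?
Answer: 7952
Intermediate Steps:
q(d) = d*(8 + d) (q(d) = (d + 8)*(d + 0) = (8 + d)*d = d*(8 + d))
q(-4)*(-493 - (-4 + 8)) = (-4*(8 - 4))*(-493 - (-4 + 8)) = (-4*4)*(-493 - 1*4) = -16*(-493 - 4) = -16*(-497) = 7952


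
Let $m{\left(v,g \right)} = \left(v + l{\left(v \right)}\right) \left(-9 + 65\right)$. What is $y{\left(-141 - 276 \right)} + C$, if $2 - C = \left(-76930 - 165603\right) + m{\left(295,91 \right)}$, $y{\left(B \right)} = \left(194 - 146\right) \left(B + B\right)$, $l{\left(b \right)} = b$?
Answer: $169463$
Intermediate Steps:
$m{\left(v,g \right)} = 112 v$ ($m{\left(v,g \right)} = \left(v + v\right) \left(-9 + 65\right) = 2 v 56 = 112 v$)
$y{\left(B \right)} = 96 B$ ($y{\left(B \right)} = 48 \cdot 2 B = 96 B$)
$C = 209495$ ($C = 2 - \left(\left(-76930 - 165603\right) + 112 \cdot 295\right) = 2 - \left(-242533 + 33040\right) = 2 - -209493 = 2 + 209493 = 209495$)
$y{\left(-141 - 276 \right)} + C = 96 \left(-141 - 276\right) + 209495 = 96 \left(-417\right) + 209495 = -40032 + 209495 = 169463$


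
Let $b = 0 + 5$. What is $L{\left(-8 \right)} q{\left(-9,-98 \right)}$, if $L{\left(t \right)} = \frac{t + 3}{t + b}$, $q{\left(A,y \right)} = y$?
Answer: $- \frac{490}{3} \approx -163.33$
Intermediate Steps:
$b = 5$
$L{\left(t \right)} = \frac{3 + t}{5 + t}$ ($L{\left(t \right)} = \frac{t + 3}{t + 5} = \frac{3 + t}{5 + t}$)
$L{\left(-8 \right)} q{\left(-9,-98 \right)} = \frac{3 - 8}{5 - 8} \left(-98\right) = \frac{1}{-3} \left(-5\right) \left(-98\right) = \left(- \frac{1}{3}\right) \left(-5\right) \left(-98\right) = \frac{5}{3} \left(-98\right) = - \frac{490}{3}$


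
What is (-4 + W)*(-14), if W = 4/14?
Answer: 52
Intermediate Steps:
W = 2/7 (W = 4*(1/14) = 2/7 ≈ 0.28571)
(-4 + W)*(-14) = (-4 + 2/7)*(-14) = -26/7*(-14) = 52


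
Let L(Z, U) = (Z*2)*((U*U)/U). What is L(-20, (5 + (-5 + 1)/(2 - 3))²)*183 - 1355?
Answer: -594275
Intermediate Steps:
L(Z, U) = 2*U*Z (L(Z, U) = (2*Z)*(U²/U) = (2*Z)*U = 2*U*Z)
L(-20, (5 + (-5 + 1)/(2 - 3))²)*183 - 1355 = (2*(5 + (-5 + 1)/(2 - 3))²*(-20))*183 - 1355 = (2*(5 - 4/(-1))²*(-20))*183 - 1355 = (2*(5 - 4*(-1))²*(-20))*183 - 1355 = (2*(5 + 4)²*(-20))*183 - 1355 = (2*9²*(-20))*183 - 1355 = (2*81*(-20))*183 - 1355 = -3240*183 - 1355 = -592920 - 1355 = -594275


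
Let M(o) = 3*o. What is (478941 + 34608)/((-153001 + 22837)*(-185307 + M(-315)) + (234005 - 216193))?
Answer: 513549/24243323140 ≈ 2.1183e-5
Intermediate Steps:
(478941 + 34608)/((-153001 + 22837)*(-185307 + M(-315)) + (234005 - 216193)) = (478941 + 34608)/((-153001 + 22837)*(-185307 + 3*(-315)) + (234005 - 216193)) = 513549/(-130164*(-185307 - 945) + 17812) = 513549/(-130164*(-186252) + 17812) = 513549/(24243305328 + 17812) = 513549/24243323140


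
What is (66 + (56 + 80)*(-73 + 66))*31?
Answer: -27466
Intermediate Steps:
(66 + (56 + 80)*(-73 + 66))*31 = (66 + 136*(-7))*31 = (66 - 952)*31 = -886*31 = -27466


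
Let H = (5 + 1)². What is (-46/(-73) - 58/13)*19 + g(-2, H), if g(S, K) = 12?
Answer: -57696/949 ≈ -60.797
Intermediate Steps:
H = 36 (H = 6² = 36)
(-46/(-73) - 58/13)*19 + g(-2, H) = (-46/(-73) - 58/13)*19 + 12 = (-46*(-1/73) - 58*1/13)*19 + 12 = (46/73 - 58/13)*19 + 12 = -3636/949*19 + 12 = -69084/949 + 12 = -57696/949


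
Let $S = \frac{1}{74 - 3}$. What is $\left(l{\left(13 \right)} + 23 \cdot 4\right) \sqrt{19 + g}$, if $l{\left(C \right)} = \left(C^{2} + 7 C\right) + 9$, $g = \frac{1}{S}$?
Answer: $1083 \sqrt{10} \approx 3424.7$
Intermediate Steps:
$S = \frac{1}{71} \approx 0.014085$
$g = 71$ ($g = \frac{1}{\frac{1}{71}} = 71$)
$l{\left(C \right)} = 9 + C^{2} + 7 C$
$\left(l{\left(13 \right)} + 23 \cdot 4\right) \sqrt{19 + g} = \left(\left(9 + 13^{2} + 7 \cdot 13\right) + 23 \cdot 4\right) \sqrt{19 + 71} = \left(\left(9 + 169 + 91\right) + 92\right) \sqrt{90} = \left(269 + 92\right) 3 \sqrt{10} = 361 \cdot 3 \sqrt{10} = 1083 \sqrt{10}$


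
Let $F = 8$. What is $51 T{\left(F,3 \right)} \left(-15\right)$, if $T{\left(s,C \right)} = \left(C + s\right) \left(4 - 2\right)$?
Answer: $-16830$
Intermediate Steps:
$T{\left(s,C \right)} = 2 C + 2 s$ ($T{\left(s,C \right)} = \left(C + s\right) 2 = 2 C + 2 s$)
$51 T{\left(F,3 \right)} \left(-15\right) = 51 \left(2 \cdot 3 + 2 \cdot 8\right) \left(-15\right) = 51 \left(6 + 16\right) \left(-15\right) = 51 \cdot 22 \left(-15\right) = 1122 \left(-15\right) = -16830$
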